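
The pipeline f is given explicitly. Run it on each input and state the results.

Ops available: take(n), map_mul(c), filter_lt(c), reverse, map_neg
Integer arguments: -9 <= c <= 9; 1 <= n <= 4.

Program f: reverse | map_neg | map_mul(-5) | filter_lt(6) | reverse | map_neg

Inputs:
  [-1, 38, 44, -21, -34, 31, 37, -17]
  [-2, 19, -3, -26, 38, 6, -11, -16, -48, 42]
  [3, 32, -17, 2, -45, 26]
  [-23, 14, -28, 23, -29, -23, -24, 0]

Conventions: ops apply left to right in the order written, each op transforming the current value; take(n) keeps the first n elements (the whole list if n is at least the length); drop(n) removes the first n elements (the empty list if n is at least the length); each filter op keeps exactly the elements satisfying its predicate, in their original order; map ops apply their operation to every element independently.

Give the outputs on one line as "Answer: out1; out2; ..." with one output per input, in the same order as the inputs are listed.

Execution, op by op:
  [-1, 38, 44, -21, -34, 31, 37, -17] -> [-17, 37, 31, -34, -21, 44, 38, -1] -> [17, -37, -31, 34, 21, -44, -38, 1] -> [-85, 185, 155, -170, -105, 220, 190, -5] -> [-85, -170, -105, -5] -> [-5, -105, -170, -85] -> [5, 105, 170, 85]
  [-2, 19, -3, -26, 38, 6, -11, -16, -48, 42] -> [42, -48, -16, -11, 6, 38, -26, -3, 19, -2] -> [-42, 48, 16, 11, -6, -38, 26, 3, -19, 2] -> [210, -240, -80, -55, 30, 190, -130, -15, 95, -10] -> [-240, -80, -55, -130, -15, -10] -> [-10, -15, -130, -55, -80, -240] -> [10, 15, 130, 55, 80, 240]
  [3, 32, -17, 2, -45, 26] -> [26, -45, 2, -17, 32, 3] -> [-26, 45, -2, 17, -32, -3] -> [130, -225, 10, -85, 160, 15] -> [-225, -85] -> [-85, -225] -> [85, 225]
  [-23, 14, -28, 23, -29, -23, -24, 0] -> [0, -24, -23, -29, 23, -28, 14, -23] -> [0, 24, 23, 29, -23, 28, -14, 23] -> [0, -120, -115, -145, 115, -140, 70, -115] -> [0, -120, -115, -145, -140, -115] -> [-115, -140, -145, -115, -120, 0] -> [115, 140, 145, 115, 120, 0]

[5, 105, 170, 85]; [10, 15, 130, 55, 80, 240]; [85, 225]; [115, 140, 145, 115, 120, 0]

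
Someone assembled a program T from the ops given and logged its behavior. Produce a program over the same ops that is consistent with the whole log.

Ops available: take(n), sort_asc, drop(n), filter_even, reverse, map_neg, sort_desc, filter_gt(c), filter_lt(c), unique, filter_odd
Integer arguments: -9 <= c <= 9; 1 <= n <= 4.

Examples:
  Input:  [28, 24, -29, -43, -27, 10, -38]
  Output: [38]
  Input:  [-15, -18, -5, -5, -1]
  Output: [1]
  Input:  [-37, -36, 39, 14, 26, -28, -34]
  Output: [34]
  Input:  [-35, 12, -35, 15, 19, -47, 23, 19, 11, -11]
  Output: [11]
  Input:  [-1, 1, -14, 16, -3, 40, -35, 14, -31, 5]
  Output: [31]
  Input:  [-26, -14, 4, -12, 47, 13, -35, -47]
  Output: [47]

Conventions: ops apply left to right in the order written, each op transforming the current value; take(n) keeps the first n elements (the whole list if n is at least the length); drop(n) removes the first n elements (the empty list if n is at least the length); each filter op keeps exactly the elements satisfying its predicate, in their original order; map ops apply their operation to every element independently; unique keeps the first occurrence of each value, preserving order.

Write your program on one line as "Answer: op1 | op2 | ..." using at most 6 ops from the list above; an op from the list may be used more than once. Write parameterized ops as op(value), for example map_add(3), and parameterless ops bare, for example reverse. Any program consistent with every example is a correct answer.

filter_lt(4) | unique | reverse | map_neg | take(1)

Check, running the answer program on each example:
  [28, 24, -29, -43, -27, 10, -38] -> [-29, -43, -27, -38] -> [-29, -43, -27, -38] -> [-38, -27, -43, -29] -> [38, 27, 43, 29] -> [38]
  [-15, -18, -5, -5, -1] -> [-15, -18, -5, -5, -1] -> [-15, -18, -5, -1] -> [-1, -5, -18, -15] -> [1, 5, 18, 15] -> [1]
  [-37, -36, 39, 14, 26, -28, -34] -> [-37, -36, -28, -34] -> [-37, -36, -28, -34] -> [-34, -28, -36, -37] -> [34, 28, 36, 37] -> [34]
  [-35, 12, -35, 15, 19, -47, 23, 19, 11, -11] -> [-35, -35, -47, -11] -> [-35, -47, -11] -> [-11, -47, -35] -> [11, 47, 35] -> [11]
  [-1, 1, -14, 16, -3, 40, -35, 14, -31, 5] -> [-1, 1, -14, -3, -35, -31] -> [-1, 1, -14, -3, -35, -31] -> [-31, -35, -3, -14, 1, -1] -> [31, 35, 3, 14, -1, 1] -> [31]
  [-26, -14, 4, -12, 47, 13, -35, -47] -> [-26, -14, -12, -35, -47] -> [-26, -14, -12, -35, -47] -> [-47, -35, -12, -14, -26] -> [47, 35, 12, 14, 26] -> [47]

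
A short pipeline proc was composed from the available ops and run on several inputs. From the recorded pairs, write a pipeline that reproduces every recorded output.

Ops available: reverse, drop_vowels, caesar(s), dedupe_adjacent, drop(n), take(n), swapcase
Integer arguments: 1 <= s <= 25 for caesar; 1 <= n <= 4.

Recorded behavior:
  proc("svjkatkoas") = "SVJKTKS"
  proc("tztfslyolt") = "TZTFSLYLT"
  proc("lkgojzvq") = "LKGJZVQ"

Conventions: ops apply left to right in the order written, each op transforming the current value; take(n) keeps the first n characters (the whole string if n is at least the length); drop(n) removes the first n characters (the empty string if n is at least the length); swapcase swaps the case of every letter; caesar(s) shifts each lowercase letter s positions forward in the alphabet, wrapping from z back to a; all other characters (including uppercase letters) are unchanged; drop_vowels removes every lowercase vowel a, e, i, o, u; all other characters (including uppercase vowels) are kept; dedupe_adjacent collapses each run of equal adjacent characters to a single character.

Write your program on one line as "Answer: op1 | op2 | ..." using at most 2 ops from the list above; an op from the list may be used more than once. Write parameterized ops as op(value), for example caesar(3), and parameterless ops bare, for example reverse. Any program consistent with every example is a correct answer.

drop_vowels | swapcase

Check, running the answer program on each example:
  "svjkatkoas" -> "svjktks" -> "SVJKTKS"
  "tztfslyolt" -> "tztfslylt" -> "TZTFSLYLT"
  "lkgojzvq" -> "lkgjzvq" -> "LKGJZVQ"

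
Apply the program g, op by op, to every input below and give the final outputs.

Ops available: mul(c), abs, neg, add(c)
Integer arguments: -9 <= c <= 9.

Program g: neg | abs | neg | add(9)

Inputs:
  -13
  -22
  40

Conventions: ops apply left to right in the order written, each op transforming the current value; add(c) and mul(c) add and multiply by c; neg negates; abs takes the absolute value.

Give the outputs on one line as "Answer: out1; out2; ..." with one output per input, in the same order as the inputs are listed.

-4; -13; -31

Execution, op by op:
  -13 -> 13 -> 13 -> -13 -> -4
  -22 -> 22 -> 22 -> -22 -> -13
  40 -> -40 -> 40 -> -40 -> -31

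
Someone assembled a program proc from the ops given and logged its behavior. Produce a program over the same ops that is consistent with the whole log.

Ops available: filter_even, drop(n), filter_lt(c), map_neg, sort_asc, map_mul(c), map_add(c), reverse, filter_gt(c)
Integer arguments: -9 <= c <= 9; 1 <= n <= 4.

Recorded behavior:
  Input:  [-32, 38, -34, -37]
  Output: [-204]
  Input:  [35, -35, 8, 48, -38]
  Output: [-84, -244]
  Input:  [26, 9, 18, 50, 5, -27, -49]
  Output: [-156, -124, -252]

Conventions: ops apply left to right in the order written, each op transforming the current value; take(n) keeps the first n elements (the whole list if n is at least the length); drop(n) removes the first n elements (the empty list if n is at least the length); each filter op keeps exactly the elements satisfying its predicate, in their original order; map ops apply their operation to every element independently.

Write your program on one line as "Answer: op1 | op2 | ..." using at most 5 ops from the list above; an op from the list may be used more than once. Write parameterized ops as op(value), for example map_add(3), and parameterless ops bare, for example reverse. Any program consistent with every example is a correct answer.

filter_even | map_add(5) | map_add(8) | map_mul(-4) | filter_lt(-1)

Check, running the answer program on each example:
  [-32, 38, -34, -37] -> [-32, 38, -34] -> [-27, 43, -29] -> [-19, 51, -21] -> [76, -204, 84] -> [-204]
  [35, -35, 8, 48, -38] -> [8, 48, -38] -> [13, 53, -33] -> [21, 61, -25] -> [-84, -244, 100] -> [-84, -244]
  [26, 9, 18, 50, 5, -27, -49] -> [26, 18, 50] -> [31, 23, 55] -> [39, 31, 63] -> [-156, -124, -252] -> [-156, -124, -252]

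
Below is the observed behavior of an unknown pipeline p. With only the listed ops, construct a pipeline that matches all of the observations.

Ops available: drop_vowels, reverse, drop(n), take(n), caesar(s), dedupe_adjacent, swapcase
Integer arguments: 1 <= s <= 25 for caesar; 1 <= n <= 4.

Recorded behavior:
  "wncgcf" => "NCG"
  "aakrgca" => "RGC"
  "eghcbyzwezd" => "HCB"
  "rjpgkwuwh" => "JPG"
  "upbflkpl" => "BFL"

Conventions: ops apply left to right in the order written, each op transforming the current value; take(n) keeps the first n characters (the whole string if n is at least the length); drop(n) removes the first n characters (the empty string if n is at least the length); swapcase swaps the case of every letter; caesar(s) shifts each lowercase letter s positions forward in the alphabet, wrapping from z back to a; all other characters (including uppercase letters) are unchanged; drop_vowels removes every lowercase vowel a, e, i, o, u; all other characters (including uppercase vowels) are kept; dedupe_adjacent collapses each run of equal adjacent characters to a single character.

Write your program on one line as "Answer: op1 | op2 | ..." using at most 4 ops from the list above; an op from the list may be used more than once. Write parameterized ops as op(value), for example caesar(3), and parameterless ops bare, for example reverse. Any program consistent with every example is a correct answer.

drop_vowels | drop(1) | take(3) | swapcase

Check, running the answer program on each example:
  "wncgcf" -> "wncgcf" -> "ncgcf" -> "ncg" -> "NCG"
  "aakrgca" -> "krgc" -> "rgc" -> "rgc" -> "RGC"
  "eghcbyzwezd" -> "ghcbyzwzd" -> "hcbyzwzd" -> "hcb" -> "HCB"
  "rjpgkwuwh" -> "rjpgkwwh" -> "jpgkwwh" -> "jpg" -> "JPG"
  "upbflkpl" -> "pbflkpl" -> "bflkpl" -> "bfl" -> "BFL"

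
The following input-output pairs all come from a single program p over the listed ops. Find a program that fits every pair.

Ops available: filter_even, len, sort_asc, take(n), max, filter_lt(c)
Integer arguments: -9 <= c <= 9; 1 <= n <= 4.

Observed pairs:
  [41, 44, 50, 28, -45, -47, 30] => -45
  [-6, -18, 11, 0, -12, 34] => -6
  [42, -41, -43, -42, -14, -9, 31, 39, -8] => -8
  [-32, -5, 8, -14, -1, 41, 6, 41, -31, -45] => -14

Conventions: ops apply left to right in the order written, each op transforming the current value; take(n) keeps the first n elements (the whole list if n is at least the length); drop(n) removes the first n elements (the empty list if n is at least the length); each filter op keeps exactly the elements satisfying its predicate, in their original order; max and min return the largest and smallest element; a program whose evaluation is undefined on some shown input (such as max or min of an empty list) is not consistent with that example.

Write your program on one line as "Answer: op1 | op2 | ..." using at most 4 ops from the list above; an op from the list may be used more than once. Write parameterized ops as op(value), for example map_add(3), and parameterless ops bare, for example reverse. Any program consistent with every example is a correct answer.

sort_asc | filter_lt(-5) | max

Check, running the answer program on each example:
  [41, 44, 50, 28, -45, -47, 30] -> [-47, -45, 28, 30, 41, 44, 50] -> [-47, -45] -> -45
  [-6, -18, 11, 0, -12, 34] -> [-18, -12, -6, 0, 11, 34] -> [-18, -12, -6] -> -6
  [42, -41, -43, -42, -14, -9, 31, 39, -8] -> [-43, -42, -41, -14, -9, -8, 31, 39, 42] -> [-43, -42, -41, -14, -9, -8] -> -8
  [-32, -5, 8, -14, -1, 41, 6, 41, -31, -45] -> [-45, -32, -31, -14, -5, -1, 6, 8, 41, 41] -> [-45, -32, -31, -14] -> -14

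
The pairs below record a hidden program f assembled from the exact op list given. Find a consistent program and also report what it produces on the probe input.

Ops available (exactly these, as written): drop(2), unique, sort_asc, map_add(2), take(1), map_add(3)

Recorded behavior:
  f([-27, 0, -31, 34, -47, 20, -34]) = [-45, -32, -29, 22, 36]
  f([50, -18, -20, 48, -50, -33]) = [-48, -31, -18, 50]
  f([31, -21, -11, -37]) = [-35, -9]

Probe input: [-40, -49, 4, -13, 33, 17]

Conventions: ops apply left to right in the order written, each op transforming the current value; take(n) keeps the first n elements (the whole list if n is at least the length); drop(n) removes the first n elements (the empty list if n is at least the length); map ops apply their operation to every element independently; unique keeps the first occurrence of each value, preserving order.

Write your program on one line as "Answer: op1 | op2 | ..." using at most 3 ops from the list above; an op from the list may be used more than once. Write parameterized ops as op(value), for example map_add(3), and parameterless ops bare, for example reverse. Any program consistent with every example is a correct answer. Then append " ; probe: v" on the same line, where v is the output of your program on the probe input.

map_add(2) | drop(2) | sort_asc ; probe: [-11, 6, 19, 35]

Check, running the answer program on each example:
  [-27, 0, -31, 34, -47, 20, -34] -> [-25, 2, -29, 36, -45, 22, -32] -> [-29, 36, -45, 22, -32] -> [-45, -32, -29, 22, 36]
  [50, -18, -20, 48, -50, -33] -> [52, -16, -18, 50, -48, -31] -> [-18, 50, -48, -31] -> [-48, -31, -18, 50]
  [31, -21, -11, -37] -> [33, -19, -9, -35] -> [-9, -35] -> [-35, -9]
  probe: [-40, -49, 4, -13, 33, 17] -> [-38, -47, 6, -11, 35, 19] -> [6, -11, 35, 19] -> [-11, 6, 19, 35]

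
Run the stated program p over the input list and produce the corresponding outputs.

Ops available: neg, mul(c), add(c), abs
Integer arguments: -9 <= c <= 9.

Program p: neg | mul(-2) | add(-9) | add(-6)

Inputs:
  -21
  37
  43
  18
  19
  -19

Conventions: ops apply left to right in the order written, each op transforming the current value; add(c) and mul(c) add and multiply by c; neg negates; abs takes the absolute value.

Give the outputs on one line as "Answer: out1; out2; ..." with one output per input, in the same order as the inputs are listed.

-57; 59; 71; 21; 23; -53

Execution, op by op:
  -21 -> 21 -> -42 -> -51 -> -57
  37 -> -37 -> 74 -> 65 -> 59
  43 -> -43 -> 86 -> 77 -> 71
  18 -> -18 -> 36 -> 27 -> 21
  19 -> -19 -> 38 -> 29 -> 23
  -19 -> 19 -> -38 -> -47 -> -53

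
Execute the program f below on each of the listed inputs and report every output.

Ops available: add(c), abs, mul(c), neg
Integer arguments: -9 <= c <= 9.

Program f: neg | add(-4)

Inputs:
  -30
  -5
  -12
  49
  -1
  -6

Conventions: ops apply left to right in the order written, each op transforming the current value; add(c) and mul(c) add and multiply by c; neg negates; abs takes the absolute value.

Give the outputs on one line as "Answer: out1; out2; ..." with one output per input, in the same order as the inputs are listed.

Execution, op by op:
  -30 -> 30 -> 26
  -5 -> 5 -> 1
  -12 -> 12 -> 8
  49 -> -49 -> -53
  -1 -> 1 -> -3
  -6 -> 6 -> 2

26; 1; 8; -53; -3; 2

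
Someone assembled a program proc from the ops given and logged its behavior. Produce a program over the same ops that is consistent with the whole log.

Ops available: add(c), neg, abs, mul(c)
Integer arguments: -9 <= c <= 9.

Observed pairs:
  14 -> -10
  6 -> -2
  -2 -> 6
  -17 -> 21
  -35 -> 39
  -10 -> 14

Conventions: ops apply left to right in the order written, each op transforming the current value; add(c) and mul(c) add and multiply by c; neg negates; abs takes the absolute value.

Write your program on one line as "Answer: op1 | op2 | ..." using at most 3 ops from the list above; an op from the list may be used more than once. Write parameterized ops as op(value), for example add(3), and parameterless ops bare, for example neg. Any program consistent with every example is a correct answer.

add(-8) | add(4) | neg

Check, running the answer program on each example:
  14 -> 6 -> 10 -> -10
  6 -> -2 -> 2 -> -2
  -2 -> -10 -> -6 -> 6
  -17 -> -25 -> -21 -> 21
  -35 -> -43 -> -39 -> 39
  -10 -> -18 -> -14 -> 14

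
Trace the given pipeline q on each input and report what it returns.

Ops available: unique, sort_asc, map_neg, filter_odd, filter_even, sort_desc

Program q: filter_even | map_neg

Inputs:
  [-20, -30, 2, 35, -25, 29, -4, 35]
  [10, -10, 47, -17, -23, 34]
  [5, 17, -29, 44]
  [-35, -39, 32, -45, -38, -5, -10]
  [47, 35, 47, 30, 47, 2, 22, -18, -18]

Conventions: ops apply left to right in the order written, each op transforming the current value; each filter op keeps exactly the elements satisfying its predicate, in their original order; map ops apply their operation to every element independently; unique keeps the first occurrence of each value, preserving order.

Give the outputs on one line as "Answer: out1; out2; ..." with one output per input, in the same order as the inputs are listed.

Execution, op by op:
  [-20, -30, 2, 35, -25, 29, -4, 35] -> [-20, -30, 2, -4] -> [20, 30, -2, 4]
  [10, -10, 47, -17, -23, 34] -> [10, -10, 34] -> [-10, 10, -34]
  [5, 17, -29, 44] -> [44] -> [-44]
  [-35, -39, 32, -45, -38, -5, -10] -> [32, -38, -10] -> [-32, 38, 10]
  [47, 35, 47, 30, 47, 2, 22, -18, -18] -> [30, 2, 22, -18, -18] -> [-30, -2, -22, 18, 18]

[20, 30, -2, 4]; [-10, 10, -34]; [-44]; [-32, 38, 10]; [-30, -2, -22, 18, 18]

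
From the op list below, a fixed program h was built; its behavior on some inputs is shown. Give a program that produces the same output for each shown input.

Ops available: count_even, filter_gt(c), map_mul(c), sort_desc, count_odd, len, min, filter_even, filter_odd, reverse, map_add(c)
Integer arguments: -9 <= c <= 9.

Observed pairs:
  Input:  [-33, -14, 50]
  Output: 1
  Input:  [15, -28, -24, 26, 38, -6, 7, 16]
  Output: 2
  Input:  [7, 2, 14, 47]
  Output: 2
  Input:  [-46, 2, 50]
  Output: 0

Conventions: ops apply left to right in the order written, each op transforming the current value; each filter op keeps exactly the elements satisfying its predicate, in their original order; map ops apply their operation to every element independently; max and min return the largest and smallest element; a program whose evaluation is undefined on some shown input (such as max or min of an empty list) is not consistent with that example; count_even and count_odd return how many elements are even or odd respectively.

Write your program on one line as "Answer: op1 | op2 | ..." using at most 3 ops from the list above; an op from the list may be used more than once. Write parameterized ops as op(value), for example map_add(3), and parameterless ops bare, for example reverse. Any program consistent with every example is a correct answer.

filter_odd | len

Check, running the answer program on each example:
  [-33, -14, 50] -> [-33] -> 1
  [15, -28, -24, 26, 38, -6, 7, 16] -> [15, 7] -> 2
  [7, 2, 14, 47] -> [7, 47] -> 2
  [-46, 2, 50] -> [] -> 0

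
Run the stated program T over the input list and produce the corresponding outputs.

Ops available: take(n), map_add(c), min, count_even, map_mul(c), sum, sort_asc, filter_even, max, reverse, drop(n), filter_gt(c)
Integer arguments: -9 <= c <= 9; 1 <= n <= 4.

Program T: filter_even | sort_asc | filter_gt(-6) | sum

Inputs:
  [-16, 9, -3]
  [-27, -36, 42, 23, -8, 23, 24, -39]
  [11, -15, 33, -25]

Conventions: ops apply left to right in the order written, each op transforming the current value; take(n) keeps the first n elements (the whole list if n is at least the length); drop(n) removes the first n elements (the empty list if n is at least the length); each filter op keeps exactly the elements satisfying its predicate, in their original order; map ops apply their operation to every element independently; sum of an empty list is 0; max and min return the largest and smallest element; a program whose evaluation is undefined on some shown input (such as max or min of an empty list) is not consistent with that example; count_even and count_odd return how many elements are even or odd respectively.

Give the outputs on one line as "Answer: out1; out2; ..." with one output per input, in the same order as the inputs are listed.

Execution, op by op:
  [-16, 9, -3] -> [-16] -> [-16] -> [] -> 0
  [-27, -36, 42, 23, -8, 23, 24, -39] -> [-36, 42, -8, 24] -> [-36, -8, 24, 42] -> [24, 42] -> 66
  [11, -15, 33, -25] -> [] -> [] -> [] -> 0

0; 66; 0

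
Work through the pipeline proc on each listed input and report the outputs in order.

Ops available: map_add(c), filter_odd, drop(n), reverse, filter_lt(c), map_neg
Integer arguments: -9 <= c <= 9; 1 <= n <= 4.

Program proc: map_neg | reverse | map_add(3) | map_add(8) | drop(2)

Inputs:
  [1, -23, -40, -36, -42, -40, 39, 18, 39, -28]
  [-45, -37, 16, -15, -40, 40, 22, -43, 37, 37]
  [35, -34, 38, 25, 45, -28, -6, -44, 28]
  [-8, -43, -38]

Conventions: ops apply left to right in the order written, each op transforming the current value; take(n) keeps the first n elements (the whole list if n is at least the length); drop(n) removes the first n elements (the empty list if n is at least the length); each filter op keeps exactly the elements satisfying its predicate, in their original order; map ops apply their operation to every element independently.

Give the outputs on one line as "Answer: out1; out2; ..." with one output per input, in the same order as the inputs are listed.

Execution, op by op:
  [1, -23, -40, -36, -42, -40, 39, 18, 39, -28] -> [-1, 23, 40, 36, 42, 40, -39, -18, -39, 28] -> [28, -39, -18, -39, 40, 42, 36, 40, 23, -1] -> [31, -36, -15, -36, 43, 45, 39, 43, 26, 2] -> [39, -28, -7, -28, 51, 53, 47, 51, 34, 10] -> [-7, -28, 51, 53, 47, 51, 34, 10]
  [-45, -37, 16, -15, -40, 40, 22, -43, 37, 37] -> [45, 37, -16, 15, 40, -40, -22, 43, -37, -37] -> [-37, -37, 43, -22, -40, 40, 15, -16, 37, 45] -> [-34, -34, 46, -19, -37, 43, 18, -13, 40, 48] -> [-26, -26, 54, -11, -29, 51, 26, -5, 48, 56] -> [54, -11, -29, 51, 26, -5, 48, 56]
  [35, -34, 38, 25, 45, -28, -6, -44, 28] -> [-35, 34, -38, -25, -45, 28, 6, 44, -28] -> [-28, 44, 6, 28, -45, -25, -38, 34, -35] -> [-25, 47, 9, 31, -42, -22, -35, 37, -32] -> [-17, 55, 17, 39, -34, -14, -27, 45, -24] -> [17, 39, -34, -14, -27, 45, -24]
  [-8, -43, -38] -> [8, 43, 38] -> [38, 43, 8] -> [41, 46, 11] -> [49, 54, 19] -> [19]

[-7, -28, 51, 53, 47, 51, 34, 10]; [54, -11, -29, 51, 26, -5, 48, 56]; [17, 39, -34, -14, -27, 45, -24]; [19]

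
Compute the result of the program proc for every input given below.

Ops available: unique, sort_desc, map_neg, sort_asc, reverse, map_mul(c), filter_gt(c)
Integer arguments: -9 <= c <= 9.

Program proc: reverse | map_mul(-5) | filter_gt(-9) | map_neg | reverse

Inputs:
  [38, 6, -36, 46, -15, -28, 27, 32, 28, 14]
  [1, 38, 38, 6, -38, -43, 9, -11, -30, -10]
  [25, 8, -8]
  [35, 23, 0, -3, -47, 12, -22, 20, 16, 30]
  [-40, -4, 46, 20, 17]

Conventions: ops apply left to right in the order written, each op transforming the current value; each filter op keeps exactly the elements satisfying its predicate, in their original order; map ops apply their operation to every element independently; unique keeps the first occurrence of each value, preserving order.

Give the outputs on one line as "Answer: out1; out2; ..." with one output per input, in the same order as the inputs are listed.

Execution, op by op:
  [38, 6, -36, 46, -15, -28, 27, 32, 28, 14] -> [14, 28, 32, 27, -28, -15, 46, -36, 6, 38] -> [-70, -140, -160, -135, 140, 75, -230, 180, -30, -190] -> [140, 75, 180] -> [-140, -75, -180] -> [-180, -75, -140]
  [1, 38, 38, 6, -38, -43, 9, -11, -30, -10] -> [-10, -30, -11, 9, -43, -38, 6, 38, 38, 1] -> [50, 150, 55, -45, 215, 190, -30, -190, -190, -5] -> [50, 150, 55, 215, 190, -5] -> [-50, -150, -55, -215, -190, 5] -> [5, -190, -215, -55, -150, -50]
  [25, 8, -8] -> [-8, 8, 25] -> [40, -40, -125] -> [40] -> [-40] -> [-40]
  [35, 23, 0, -3, -47, 12, -22, 20, 16, 30] -> [30, 16, 20, -22, 12, -47, -3, 0, 23, 35] -> [-150, -80, -100, 110, -60, 235, 15, 0, -115, -175] -> [110, 235, 15, 0] -> [-110, -235, -15, 0] -> [0, -15, -235, -110]
  [-40, -4, 46, 20, 17] -> [17, 20, 46, -4, -40] -> [-85, -100, -230, 20, 200] -> [20, 200] -> [-20, -200] -> [-200, -20]

[-180, -75, -140]; [5, -190, -215, -55, -150, -50]; [-40]; [0, -15, -235, -110]; [-200, -20]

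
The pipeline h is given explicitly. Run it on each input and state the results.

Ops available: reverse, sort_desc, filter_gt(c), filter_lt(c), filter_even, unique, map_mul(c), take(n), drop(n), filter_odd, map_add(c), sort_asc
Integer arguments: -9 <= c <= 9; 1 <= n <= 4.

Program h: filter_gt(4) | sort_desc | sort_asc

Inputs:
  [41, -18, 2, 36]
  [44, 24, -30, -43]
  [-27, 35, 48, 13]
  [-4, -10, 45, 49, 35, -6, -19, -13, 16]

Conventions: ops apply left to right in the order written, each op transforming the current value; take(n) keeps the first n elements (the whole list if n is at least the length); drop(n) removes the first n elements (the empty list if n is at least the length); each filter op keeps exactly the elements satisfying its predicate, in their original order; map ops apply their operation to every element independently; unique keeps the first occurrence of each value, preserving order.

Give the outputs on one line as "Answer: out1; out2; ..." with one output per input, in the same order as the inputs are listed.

Execution, op by op:
  [41, -18, 2, 36] -> [41, 36] -> [41, 36] -> [36, 41]
  [44, 24, -30, -43] -> [44, 24] -> [44, 24] -> [24, 44]
  [-27, 35, 48, 13] -> [35, 48, 13] -> [48, 35, 13] -> [13, 35, 48]
  [-4, -10, 45, 49, 35, -6, -19, -13, 16] -> [45, 49, 35, 16] -> [49, 45, 35, 16] -> [16, 35, 45, 49]

[36, 41]; [24, 44]; [13, 35, 48]; [16, 35, 45, 49]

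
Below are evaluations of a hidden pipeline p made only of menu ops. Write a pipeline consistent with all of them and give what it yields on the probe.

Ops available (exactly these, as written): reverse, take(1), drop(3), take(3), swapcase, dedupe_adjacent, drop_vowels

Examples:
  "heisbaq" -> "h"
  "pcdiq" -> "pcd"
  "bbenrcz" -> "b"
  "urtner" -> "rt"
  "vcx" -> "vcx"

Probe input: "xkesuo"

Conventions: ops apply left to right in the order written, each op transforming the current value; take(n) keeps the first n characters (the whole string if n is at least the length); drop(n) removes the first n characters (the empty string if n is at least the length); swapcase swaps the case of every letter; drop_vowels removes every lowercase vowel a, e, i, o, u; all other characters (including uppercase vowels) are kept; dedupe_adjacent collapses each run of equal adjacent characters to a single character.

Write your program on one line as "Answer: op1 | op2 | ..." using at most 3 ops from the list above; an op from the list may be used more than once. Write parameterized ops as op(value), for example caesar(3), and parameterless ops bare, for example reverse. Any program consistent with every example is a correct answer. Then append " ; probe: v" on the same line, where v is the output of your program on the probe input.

take(3) | drop_vowels | dedupe_adjacent ; probe: "xk"

Check, running the answer program on each example:
  "heisbaq" -> "hei" -> "h" -> "h"
  "pcdiq" -> "pcd" -> "pcd" -> "pcd"
  "bbenrcz" -> "bbe" -> "bb" -> "b"
  "urtner" -> "urt" -> "rt" -> "rt"
  "vcx" -> "vcx" -> "vcx" -> "vcx"
  probe: "xkesuo" -> "xke" -> "xk" -> "xk"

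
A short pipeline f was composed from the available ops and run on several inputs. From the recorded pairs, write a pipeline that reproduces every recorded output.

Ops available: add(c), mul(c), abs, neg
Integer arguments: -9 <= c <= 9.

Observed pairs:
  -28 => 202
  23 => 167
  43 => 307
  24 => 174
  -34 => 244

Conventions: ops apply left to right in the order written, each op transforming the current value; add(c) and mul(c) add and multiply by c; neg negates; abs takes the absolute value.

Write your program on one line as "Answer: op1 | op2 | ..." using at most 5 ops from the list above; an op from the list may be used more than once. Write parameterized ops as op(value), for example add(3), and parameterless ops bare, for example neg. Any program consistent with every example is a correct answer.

abs | mul(-7) | add(-5) | add(-1) | neg

Check, running the answer program on each example:
  -28 -> 28 -> -196 -> -201 -> -202 -> 202
  23 -> 23 -> -161 -> -166 -> -167 -> 167
  43 -> 43 -> -301 -> -306 -> -307 -> 307
  24 -> 24 -> -168 -> -173 -> -174 -> 174
  -34 -> 34 -> -238 -> -243 -> -244 -> 244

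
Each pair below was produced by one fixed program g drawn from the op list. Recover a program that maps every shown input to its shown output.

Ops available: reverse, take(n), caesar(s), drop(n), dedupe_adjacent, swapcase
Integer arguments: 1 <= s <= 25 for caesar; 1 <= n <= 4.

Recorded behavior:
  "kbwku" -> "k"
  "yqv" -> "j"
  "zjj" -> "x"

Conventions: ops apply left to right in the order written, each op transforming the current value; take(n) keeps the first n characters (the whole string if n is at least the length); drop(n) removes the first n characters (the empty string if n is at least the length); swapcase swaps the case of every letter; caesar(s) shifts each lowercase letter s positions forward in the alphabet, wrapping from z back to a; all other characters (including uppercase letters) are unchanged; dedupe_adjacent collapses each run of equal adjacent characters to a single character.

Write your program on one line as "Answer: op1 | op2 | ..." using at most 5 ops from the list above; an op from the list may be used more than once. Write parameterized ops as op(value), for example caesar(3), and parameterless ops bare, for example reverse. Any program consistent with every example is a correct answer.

take(3) | caesar(14) | drop(1) | drop(1)

Check, running the answer program on each example:
  "kbwku" -> "kbw" -> "ypk" -> "pk" -> "k"
  "yqv" -> "yqv" -> "mej" -> "ej" -> "j"
  "zjj" -> "zjj" -> "nxx" -> "xx" -> "x"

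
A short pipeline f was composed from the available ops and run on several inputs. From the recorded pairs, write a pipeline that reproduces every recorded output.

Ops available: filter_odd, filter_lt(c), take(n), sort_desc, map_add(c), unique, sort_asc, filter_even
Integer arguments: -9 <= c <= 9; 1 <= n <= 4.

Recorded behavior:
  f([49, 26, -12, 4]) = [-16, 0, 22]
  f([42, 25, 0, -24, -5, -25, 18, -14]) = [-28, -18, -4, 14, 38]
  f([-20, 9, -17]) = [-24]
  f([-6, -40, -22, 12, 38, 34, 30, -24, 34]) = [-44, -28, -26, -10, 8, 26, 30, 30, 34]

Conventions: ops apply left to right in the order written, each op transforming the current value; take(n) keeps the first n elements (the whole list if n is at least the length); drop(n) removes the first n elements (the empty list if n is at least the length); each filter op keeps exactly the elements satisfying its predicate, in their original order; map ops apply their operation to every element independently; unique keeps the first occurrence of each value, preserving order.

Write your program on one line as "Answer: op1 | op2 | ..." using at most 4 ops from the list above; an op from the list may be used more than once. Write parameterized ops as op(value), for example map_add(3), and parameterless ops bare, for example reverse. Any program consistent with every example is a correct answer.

sort_desc | map_add(-4) | filter_even | sort_asc

Check, running the answer program on each example:
  [49, 26, -12, 4] -> [49, 26, 4, -12] -> [45, 22, 0, -16] -> [22, 0, -16] -> [-16, 0, 22]
  [42, 25, 0, -24, -5, -25, 18, -14] -> [42, 25, 18, 0, -5, -14, -24, -25] -> [38, 21, 14, -4, -9, -18, -28, -29] -> [38, 14, -4, -18, -28] -> [-28, -18, -4, 14, 38]
  [-20, 9, -17] -> [9, -17, -20] -> [5, -21, -24] -> [-24] -> [-24]
  [-6, -40, -22, 12, 38, 34, 30, -24, 34] -> [38, 34, 34, 30, 12, -6, -22, -24, -40] -> [34, 30, 30, 26, 8, -10, -26, -28, -44] -> [34, 30, 30, 26, 8, -10, -26, -28, -44] -> [-44, -28, -26, -10, 8, 26, 30, 30, 34]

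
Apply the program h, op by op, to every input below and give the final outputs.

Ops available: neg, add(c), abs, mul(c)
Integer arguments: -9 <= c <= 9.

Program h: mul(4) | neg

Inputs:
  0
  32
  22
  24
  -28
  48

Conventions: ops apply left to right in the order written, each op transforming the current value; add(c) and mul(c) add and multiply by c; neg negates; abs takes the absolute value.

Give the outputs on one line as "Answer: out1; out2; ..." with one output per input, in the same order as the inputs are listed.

Execution, op by op:
  0 -> 0 -> 0
  32 -> 128 -> -128
  22 -> 88 -> -88
  24 -> 96 -> -96
  -28 -> -112 -> 112
  48 -> 192 -> -192

0; -128; -88; -96; 112; -192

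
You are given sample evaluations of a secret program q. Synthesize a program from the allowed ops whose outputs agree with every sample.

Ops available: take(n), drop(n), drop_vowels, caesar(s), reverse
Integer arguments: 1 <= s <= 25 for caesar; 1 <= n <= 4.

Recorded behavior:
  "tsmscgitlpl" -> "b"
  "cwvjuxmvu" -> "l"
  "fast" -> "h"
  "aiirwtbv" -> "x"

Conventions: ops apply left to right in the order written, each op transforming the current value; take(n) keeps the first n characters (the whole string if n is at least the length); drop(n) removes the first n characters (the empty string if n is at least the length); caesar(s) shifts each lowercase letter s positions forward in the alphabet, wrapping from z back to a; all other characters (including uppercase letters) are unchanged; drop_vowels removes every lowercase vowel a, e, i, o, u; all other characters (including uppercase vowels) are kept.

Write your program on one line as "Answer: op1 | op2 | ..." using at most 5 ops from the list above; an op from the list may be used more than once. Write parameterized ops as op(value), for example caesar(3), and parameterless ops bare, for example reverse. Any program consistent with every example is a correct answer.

caesar(25) | caesar(16) | drop_vowels | drop(1) | take(1)

Check, running the answer program on each example:
  "tsmscgitlpl" -> "srlrbfhskok" -> "ihbhrvxiaea" -> "hbhrvx" -> "bhrvx" -> "b"
  "cwvjuxmvu" -> "bvuitwlut" -> "rlkyjmbkj" -> "rlkyjmbkj" -> "lkyjmbkj" -> "l"
  "fast" -> "ezrs" -> "uphi" -> "ph" -> "h" -> "h"
  "aiirwtbv" -> "zhhqvsau" -> "pxxgliqk" -> "pxxglqk" -> "xxglqk" -> "x"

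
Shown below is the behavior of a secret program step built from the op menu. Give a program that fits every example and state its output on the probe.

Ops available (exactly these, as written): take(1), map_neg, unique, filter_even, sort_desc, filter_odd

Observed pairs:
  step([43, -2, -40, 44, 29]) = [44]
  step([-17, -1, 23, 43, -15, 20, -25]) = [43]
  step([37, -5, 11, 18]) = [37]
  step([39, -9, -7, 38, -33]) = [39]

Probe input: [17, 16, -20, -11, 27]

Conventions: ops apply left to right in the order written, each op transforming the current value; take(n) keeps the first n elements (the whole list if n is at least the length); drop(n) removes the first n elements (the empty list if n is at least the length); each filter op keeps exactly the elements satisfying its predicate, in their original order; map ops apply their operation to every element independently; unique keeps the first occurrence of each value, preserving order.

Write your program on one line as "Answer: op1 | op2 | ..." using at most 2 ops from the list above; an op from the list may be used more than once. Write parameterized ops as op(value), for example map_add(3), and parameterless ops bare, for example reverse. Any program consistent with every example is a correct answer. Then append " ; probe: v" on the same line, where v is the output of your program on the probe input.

sort_desc | take(1) ; probe: [27]

Check, running the answer program on each example:
  [43, -2, -40, 44, 29] -> [44, 43, 29, -2, -40] -> [44]
  [-17, -1, 23, 43, -15, 20, -25] -> [43, 23, 20, -1, -15, -17, -25] -> [43]
  [37, -5, 11, 18] -> [37, 18, 11, -5] -> [37]
  [39, -9, -7, 38, -33] -> [39, 38, -7, -9, -33] -> [39]
  probe: [17, 16, -20, -11, 27] -> [27, 17, 16, -11, -20] -> [27]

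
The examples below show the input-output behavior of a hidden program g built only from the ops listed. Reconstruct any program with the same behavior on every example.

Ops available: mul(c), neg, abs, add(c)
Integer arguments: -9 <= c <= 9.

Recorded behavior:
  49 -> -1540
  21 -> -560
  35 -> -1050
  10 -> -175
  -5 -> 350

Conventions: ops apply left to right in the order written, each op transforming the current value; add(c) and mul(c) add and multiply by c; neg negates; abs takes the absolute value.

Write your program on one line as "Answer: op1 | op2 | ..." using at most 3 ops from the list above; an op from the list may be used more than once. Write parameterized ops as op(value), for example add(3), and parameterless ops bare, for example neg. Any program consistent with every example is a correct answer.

add(-5) | mul(7) | mul(-5)

Check, running the answer program on each example:
  49 -> 44 -> 308 -> -1540
  21 -> 16 -> 112 -> -560
  35 -> 30 -> 210 -> -1050
  10 -> 5 -> 35 -> -175
  -5 -> -10 -> -70 -> 350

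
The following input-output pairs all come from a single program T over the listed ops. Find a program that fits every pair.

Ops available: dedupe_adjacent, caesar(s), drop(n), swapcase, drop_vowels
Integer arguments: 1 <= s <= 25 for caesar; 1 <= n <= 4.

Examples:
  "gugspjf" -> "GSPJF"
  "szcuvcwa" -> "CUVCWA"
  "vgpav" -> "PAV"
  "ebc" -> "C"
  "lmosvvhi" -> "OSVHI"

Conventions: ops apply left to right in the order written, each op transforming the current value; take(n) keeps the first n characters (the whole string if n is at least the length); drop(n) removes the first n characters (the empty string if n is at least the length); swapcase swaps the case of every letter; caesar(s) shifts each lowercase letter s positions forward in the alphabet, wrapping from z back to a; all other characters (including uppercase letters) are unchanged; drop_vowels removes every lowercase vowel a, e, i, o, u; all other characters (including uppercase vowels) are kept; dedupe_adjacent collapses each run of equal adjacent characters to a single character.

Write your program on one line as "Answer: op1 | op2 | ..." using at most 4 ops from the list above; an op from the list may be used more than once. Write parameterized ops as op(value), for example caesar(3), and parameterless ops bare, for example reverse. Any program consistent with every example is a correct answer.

swapcase | dedupe_adjacent | drop(2)

Check, running the answer program on each example:
  "gugspjf" -> "GUGSPJF" -> "GUGSPJF" -> "GSPJF"
  "szcuvcwa" -> "SZCUVCWA" -> "SZCUVCWA" -> "CUVCWA"
  "vgpav" -> "VGPAV" -> "VGPAV" -> "PAV"
  "ebc" -> "EBC" -> "EBC" -> "C"
  "lmosvvhi" -> "LMOSVVHI" -> "LMOSVHI" -> "OSVHI"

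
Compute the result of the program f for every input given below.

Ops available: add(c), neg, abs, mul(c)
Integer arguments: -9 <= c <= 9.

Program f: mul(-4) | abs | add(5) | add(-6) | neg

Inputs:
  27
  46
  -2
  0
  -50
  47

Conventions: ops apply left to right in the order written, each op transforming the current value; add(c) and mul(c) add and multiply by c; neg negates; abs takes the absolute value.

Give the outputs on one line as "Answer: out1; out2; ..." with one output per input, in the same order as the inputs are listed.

Execution, op by op:
  27 -> -108 -> 108 -> 113 -> 107 -> -107
  46 -> -184 -> 184 -> 189 -> 183 -> -183
  -2 -> 8 -> 8 -> 13 -> 7 -> -7
  0 -> 0 -> 0 -> 5 -> -1 -> 1
  -50 -> 200 -> 200 -> 205 -> 199 -> -199
  47 -> -188 -> 188 -> 193 -> 187 -> -187

-107; -183; -7; 1; -199; -187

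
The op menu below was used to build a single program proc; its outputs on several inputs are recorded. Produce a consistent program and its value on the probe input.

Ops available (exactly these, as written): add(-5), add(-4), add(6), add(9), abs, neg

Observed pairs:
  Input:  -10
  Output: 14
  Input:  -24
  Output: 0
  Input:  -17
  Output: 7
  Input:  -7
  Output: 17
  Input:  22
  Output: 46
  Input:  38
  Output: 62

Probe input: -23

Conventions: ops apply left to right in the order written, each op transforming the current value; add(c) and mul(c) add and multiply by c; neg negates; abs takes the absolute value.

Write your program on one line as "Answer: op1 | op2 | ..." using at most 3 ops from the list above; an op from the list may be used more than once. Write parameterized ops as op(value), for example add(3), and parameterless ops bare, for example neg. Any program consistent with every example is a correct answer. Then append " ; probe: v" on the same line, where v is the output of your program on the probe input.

add(9) | add(9) | add(6) ; probe: 1

Check, running the answer program on each example:
  -10 -> -1 -> 8 -> 14
  -24 -> -15 -> -6 -> 0
  -17 -> -8 -> 1 -> 7
  -7 -> 2 -> 11 -> 17
  22 -> 31 -> 40 -> 46
  38 -> 47 -> 56 -> 62
  probe: -23 -> -14 -> -5 -> 1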